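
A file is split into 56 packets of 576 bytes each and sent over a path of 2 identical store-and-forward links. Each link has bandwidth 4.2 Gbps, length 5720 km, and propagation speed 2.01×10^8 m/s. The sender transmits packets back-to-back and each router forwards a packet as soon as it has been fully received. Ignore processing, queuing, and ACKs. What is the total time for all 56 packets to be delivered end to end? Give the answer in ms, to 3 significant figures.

57.0 ms

Per-hop transmission t_tx = L/R = 4608/4200000000 = 0.00109714 ms.
Per-hop propagation t_prop = 5720000/2.01e+08 = 28.4577 ms.
Pipeline fill: first packet needs 2·t_tx to clear all hops; remaining 55 packets each add one t_tx.
Total = (2+56-1)·t_tx + 2·t_prop = 57·0.00109714 + 2·28.4577 = 57.0 ms.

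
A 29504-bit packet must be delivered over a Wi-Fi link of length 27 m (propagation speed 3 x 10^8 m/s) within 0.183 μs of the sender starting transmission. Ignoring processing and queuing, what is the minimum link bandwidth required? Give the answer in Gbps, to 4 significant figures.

317.2 Gbps

Propagation delay = 27 / 300000000 = 0.09 μs.
Transmission budget = 0.183 − 0.09 = 0.093 μs.
R ≥ L / t_tx = 29504 bits / 9.3e-08 s = 317.2 Gbps.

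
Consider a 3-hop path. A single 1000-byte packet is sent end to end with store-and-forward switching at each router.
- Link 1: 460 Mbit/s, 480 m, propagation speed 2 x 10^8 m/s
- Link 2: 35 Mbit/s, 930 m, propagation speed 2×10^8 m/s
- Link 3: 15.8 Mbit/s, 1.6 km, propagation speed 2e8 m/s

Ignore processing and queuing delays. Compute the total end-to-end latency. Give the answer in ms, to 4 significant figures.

0.7673 ms

L = 1000 × 8 = 8000 bits.
Transmission delays (L/R per hop): 0.0173913, 0.228571, 0.506329 ms; sum = 0.752292 ms.
Propagation delays (d/s per hop): 0.0024, 0.00465, 0.008 ms; sum = 0.01505 ms.
End-to-end = 0.7673 ms.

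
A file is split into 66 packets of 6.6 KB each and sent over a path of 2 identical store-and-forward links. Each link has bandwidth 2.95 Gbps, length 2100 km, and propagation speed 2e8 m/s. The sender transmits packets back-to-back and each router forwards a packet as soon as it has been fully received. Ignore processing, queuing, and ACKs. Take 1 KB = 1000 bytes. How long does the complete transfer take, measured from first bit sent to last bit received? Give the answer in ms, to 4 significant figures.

22.20 ms

Per-hop transmission t_tx = L/R = 52800/2950000000 = 0.0178983 ms.
Per-hop propagation t_prop = 2100000/200000000 = 10.5 ms.
Pipeline fill: first packet needs 2·t_tx to clear all hops; remaining 65 packets each add one t_tx.
Total = (2+66-1)·t_tx + 2·t_prop = 67·0.0178983 + 2·10.5 = 22.20 ms.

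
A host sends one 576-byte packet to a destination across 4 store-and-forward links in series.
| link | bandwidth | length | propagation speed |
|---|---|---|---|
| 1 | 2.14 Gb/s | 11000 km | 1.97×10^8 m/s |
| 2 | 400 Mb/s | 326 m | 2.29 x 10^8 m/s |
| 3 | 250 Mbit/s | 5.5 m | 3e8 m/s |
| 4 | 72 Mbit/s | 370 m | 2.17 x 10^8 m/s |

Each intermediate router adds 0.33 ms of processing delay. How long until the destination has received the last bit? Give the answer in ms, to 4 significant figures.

56.93 ms

L = 576 × 8 = 4608 bits.
Transmission delays (L/R per hop): 0.00215327, 0.01152, 0.018432, 0.064 ms; sum = 0.0961053 ms.
Propagation delays (d/s per hop): 55.8376, 0.00142358, 1.83333e-05, 0.00170507 ms; sum = 55.8407 ms.
Processing at 3 router(s): 3 × 0.33 ms = 0.99 ms.
End-to-end = 56.93 ms.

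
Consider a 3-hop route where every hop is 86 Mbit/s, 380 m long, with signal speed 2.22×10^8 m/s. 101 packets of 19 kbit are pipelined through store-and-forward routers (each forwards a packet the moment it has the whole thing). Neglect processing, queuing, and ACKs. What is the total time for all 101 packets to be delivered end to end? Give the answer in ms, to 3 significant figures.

22.8 ms

Per-hop transmission t_tx = L/R = 19000/86000000 = 0.22093 ms.
Per-hop propagation t_prop = 380/2.22e+08 = 0.00171171 ms.
Pipeline fill: first packet needs 3·t_tx to clear all hops; remaining 100 packets each add one t_tx.
Total = (3+101-1)·t_tx + 3·t_prop = 103·0.22093 + 3·0.00171171 = 22.8 ms.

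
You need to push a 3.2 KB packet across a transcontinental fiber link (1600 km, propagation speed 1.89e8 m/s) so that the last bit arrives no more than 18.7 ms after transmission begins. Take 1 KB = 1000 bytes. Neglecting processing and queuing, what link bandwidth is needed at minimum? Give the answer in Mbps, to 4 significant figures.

L = 25600 bits.
Propagation delay = 1600000 / 189000000 = 8.46561 ms.
Transmission budget = 18.7 − 8.46561 = 10.2344 ms.
R ≥ L / t_tx = 25600 bits / 0.0102344 s = 2.501 Mbps.

2.501 Mbps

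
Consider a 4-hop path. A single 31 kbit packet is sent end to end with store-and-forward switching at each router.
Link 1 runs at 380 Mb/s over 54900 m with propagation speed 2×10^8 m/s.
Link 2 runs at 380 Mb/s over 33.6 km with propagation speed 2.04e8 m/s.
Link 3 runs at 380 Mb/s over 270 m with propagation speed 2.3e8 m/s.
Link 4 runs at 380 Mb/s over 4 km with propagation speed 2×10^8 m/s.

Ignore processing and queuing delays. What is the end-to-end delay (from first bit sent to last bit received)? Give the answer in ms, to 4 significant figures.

L = 31000 bits.
Transmission delay per hop = L/R = 31000/380000000 = 0.0815789 ms; 4 hops → 0.326316 ms.
Propagation delays (d/s per hop): 0.2745, 0.164706, 0.00117391, 0.02 ms; sum = 0.46038 ms.
End-to-end = 0.7867 ms.

0.7867 ms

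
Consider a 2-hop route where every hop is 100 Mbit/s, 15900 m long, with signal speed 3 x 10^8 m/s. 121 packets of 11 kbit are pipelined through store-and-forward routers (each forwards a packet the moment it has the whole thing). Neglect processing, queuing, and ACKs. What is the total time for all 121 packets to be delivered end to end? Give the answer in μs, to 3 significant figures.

13500 μs

Per-hop transmission t_tx = L/R = 11000/100000000 = 110 μs.
Per-hop propagation t_prop = 15900/300000000 = 53 μs.
Pipeline fill: first packet needs 2·t_tx to clear all hops; remaining 120 packets each add one t_tx.
Total = (2+121-1)·t_tx + 2·t_prop = 122·110 + 2·53 = 13500 μs.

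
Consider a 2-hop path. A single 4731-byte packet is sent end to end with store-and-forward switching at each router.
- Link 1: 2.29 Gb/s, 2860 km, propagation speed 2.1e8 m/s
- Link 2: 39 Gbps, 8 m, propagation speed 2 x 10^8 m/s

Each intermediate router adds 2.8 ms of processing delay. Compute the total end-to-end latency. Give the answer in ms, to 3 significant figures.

L = 4731 × 8 = 37848 bits.
Transmission delays (L/R per hop): 0.0165275, 0.000970462 ms; sum = 0.017498 ms.
Propagation delays (d/s per hop): 13.619, 4e-05 ms; sum = 13.6191 ms.
Processing at 1 router(s): 1 × 2.8 ms = 2.8 ms.
End-to-end = 16.4 ms.

16.4 ms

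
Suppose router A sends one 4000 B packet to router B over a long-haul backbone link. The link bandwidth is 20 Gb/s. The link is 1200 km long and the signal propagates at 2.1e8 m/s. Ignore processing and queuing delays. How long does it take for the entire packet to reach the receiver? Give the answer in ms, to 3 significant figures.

5.72 ms

L = 4000 × 8 = 32000 bits.
Transmission delay = L/R = 32000 / 20000000000 = 0.0016 ms.
Propagation delay = d/s = 1200000 m / 210000000 m/s = 5.71429 ms.
Total = 5.72 ms.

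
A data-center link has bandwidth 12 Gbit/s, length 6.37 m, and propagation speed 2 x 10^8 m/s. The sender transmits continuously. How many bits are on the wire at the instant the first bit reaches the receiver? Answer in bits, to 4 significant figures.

382.2 bits

Propagation delay = 6.37 / 200000000 = 3.185e-08 s.
BDP = R × t_prop = 12000000000 × 3.185e-08 = 382.2 bits.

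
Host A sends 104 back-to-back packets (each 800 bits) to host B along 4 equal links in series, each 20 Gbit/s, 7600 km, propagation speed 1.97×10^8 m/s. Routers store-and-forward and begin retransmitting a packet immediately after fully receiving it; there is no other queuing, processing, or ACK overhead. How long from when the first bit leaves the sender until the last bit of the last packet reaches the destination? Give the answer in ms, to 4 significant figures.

154.3 ms

Per-hop transmission t_tx = L/R = 800/20000000000 = 4e-05 ms.
Per-hop propagation t_prop = 7600000/197000000 = 38.5787 ms.
Pipeline fill: first packet needs 4·t_tx to clear all hops; remaining 103 packets each add one t_tx.
Total = (4+104-1)·t_tx + 4·t_prop = 107·4e-05 + 4·38.5787 = 154.3 ms.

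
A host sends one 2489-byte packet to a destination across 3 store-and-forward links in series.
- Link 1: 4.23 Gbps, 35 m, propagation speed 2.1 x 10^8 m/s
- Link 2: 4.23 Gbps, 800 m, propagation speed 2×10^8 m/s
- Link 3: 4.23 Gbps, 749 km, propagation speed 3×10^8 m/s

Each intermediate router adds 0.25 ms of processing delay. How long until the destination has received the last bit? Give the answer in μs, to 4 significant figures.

3015 μs

L = 2489 × 8 = 19912 bits.
Transmission delay per hop = L/R = 19912/4.23e+09 = 4.70733 μs; 3 hops → 14.122 μs.
Propagation delays (d/s per hop): 0.166667, 4, 2496.67 μs; sum = 2500.83 μs.
Processing at 2 router(s): 2 × 0.25 ms = 500 μs.
End-to-end = 3015 μs.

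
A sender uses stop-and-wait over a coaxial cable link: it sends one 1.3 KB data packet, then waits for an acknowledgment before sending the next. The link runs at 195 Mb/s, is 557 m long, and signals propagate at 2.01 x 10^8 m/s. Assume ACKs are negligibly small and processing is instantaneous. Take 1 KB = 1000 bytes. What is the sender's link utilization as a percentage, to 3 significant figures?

90.6 %

t_tx = L/R = 10400/195000000 = 5.33333e-05 s.
t_prop = 557/2.01e+08 = 2.77114e-06 s; RTT = 5.54229e-06 s.
Cycle = t_tx + RTT = 5.88756e-05 s.
Utilization = t_tx / cycle = 5.33333e-05/5.88756e-05 = 90.6 %.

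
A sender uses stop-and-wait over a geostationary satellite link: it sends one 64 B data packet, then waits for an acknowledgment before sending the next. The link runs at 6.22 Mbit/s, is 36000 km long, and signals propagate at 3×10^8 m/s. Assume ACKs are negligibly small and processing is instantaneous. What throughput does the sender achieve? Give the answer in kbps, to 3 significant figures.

t_tx = L/R = 512/6220000 = 8.23151e-05 s.
t_prop = 36000000/300000000 = 0.12 s; RTT = 0.24 s.
Cycle = t_tx + RTT = 0.240082 s.
Throughput = L / cycle = 512 / 0.240082 = 2.13 kbps.

2.13 kbps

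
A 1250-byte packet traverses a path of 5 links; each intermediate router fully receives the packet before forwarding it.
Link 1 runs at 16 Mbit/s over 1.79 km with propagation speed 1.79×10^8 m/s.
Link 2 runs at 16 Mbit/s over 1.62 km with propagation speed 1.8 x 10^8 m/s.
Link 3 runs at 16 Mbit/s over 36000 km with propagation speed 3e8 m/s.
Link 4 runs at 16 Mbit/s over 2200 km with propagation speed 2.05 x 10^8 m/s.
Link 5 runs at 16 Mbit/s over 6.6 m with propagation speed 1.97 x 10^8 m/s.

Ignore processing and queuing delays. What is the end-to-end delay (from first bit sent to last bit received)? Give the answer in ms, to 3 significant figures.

L = 1250 × 8 = 10000 bits.
Transmission delay per hop = L/R = 10000/16000000 = 0.625 ms; 5 hops → 3.125 ms.
Propagation delays (d/s per hop): 0.01, 0.009, 120, 10.7317, 3.35025e-05 ms; sum = 130.751 ms.
End-to-end = 134 ms.

134 ms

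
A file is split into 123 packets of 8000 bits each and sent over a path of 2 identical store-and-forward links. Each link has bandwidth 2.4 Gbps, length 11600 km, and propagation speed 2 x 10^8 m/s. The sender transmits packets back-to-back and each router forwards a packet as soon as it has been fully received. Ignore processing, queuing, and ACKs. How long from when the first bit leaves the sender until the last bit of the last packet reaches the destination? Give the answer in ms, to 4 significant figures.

116.4 ms

Per-hop transmission t_tx = L/R = 8000/2400000000 = 0.00333333 ms.
Per-hop propagation t_prop = 11600000/200000000 = 58 ms.
Pipeline fill: first packet needs 2·t_tx to clear all hops; remaining 122 packets each add one t_tx.
Total = (2+123-1)·t_tx + 2·t_prop = 124·0.00333333 + 2·58 = 116.4 ms.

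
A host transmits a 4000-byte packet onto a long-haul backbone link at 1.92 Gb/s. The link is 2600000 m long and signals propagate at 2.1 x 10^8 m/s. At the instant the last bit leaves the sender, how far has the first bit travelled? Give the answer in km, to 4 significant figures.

t_tx = L/R = 32000/1920000000 = 1.66667e-05 s.
Distance = s × t_tx = 210000000 × 1.66667e-05 = 3.500 km.

3.500 km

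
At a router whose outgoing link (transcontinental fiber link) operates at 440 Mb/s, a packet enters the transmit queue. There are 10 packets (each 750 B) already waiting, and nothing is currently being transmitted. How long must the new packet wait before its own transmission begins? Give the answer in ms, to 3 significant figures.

0.136 ms

Each queued packet: L/R = 6000/440000000 = 0.0136364 ms.
10 queued → 0.136364 ms.
Queuing delay = 0.136 ms.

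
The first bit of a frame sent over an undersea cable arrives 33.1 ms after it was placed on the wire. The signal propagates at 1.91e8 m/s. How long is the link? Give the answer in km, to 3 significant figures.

6320 km

d = s × t_prop = 191000000 × 0.0331 = 6320 km.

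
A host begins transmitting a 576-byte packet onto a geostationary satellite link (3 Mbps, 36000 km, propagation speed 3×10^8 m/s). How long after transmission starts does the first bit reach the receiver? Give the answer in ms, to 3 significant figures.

First bit experiences only propagation delay: d/s = 36000000/300000000 = 120 ms.

120 ms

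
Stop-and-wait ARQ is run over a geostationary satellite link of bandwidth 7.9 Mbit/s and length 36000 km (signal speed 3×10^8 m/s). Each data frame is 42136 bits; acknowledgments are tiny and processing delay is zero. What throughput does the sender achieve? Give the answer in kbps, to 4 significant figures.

t_tx = L/R = 42136/7900000 = 0.00533367 s.
t_prop = 36000000/300000000 = 0.12 s; RTT = 0.24 s.
Cycle = t_tx + RTT = 0.245334 s.
Throughput = L / cycle = 42136 / 0.245334 = 171.7 kbps.

171.7 kbps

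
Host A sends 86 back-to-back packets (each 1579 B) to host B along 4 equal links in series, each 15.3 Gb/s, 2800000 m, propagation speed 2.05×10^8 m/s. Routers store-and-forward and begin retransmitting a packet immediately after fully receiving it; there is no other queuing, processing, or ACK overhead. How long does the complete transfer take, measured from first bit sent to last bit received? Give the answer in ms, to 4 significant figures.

Per-hop transmission t_tx = L/R = 12632/15300000000 = 0.000825621 ms.
Per-hop propagation t_prop = 2800000/2.05e+08 = 13.6585 ms.
Pipeline fill: first packet needs 4·t_tx to clear all hops; remaining 85 packets each add one t_tx.
Total = (4+86-1)·t_tx + 4·t_prop = 89·0.000825621 + 4·13.6585 = 54.71 ms.

54.71 ms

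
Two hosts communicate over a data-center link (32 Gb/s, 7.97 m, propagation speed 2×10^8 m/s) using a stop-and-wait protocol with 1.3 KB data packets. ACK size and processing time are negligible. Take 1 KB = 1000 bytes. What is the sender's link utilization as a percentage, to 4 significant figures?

80.31 %

t_tx = L/R = 10400/32000000000 = 3.25e-07 s.
t_prop = 7.97/200000000 = 3.985e-08 s; RTT = 7.97e-08 s.
Cycle = t_tx + RTT = 4.047e-07 s.
Utilization = t_tx / cycle = 3.25e-07/4.047e-07 = 80.31 %.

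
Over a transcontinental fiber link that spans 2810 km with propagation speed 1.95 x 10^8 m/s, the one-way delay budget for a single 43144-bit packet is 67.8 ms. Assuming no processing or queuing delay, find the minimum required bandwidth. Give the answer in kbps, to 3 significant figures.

Propagation delay = 2810000 / 195000000 = 14.4103 ms.
Transmission budget = 67.8 − 14.4103 = 53.3897 ms.
R ≥ L / t_tx = 43144 bits / 0.0533897 s = 808 kbps.

808 kbps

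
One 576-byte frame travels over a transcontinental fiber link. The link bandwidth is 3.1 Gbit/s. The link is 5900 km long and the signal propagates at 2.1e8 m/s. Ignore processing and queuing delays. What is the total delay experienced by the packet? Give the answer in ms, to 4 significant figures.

L = 576 × 8 = 4608 bits.
Transmission delay = L/R = 4608 / 3100000000 = 0.00148645 ms.
Propagation delay = d/s = 5900000 m / 210000000 m/s = 28.0952 ms.
Total = 28.10 ms.

28.10 ms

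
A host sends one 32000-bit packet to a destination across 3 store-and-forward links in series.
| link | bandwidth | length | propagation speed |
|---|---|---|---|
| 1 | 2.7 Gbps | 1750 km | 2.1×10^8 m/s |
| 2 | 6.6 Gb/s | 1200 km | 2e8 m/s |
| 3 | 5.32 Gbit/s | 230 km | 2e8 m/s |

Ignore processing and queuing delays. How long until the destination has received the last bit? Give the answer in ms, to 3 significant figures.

Transmission delays (L/R per hop): 0.0118519, 0.00484848, 0.00601504 ms; sum = 0.0227154 ms.
Propagation delays (d/s per hop): 8.33333, 6, 1.15 ms; sum = 15.4833 ms.
End-to-end = 15.5 ms.

15.5 ms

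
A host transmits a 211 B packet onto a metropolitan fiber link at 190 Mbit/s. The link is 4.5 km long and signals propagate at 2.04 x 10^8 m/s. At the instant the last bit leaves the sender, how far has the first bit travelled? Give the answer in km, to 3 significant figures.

t_tx = L/R = 1688/190000000 = 8.88421e-06 s.
Distance = s × t_tx = 204000000 × 8.88421e-06 = 1.81 km.

1.81 km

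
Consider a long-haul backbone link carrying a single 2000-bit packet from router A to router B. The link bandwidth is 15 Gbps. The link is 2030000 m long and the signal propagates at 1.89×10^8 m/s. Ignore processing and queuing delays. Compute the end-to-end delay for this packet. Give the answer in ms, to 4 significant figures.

10.74 ms

Transmission delay = L/R = 2000 / 15000000000 = 0.000133333 ms.
Propagation delay = d/s = 2030000 m / 189000000 m/s = 10.7407 ms.
Total = 10.74 ms.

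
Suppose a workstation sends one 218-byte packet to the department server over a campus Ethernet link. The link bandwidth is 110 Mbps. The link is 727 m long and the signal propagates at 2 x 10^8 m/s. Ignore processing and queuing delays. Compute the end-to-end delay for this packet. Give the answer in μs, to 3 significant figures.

19.5 μs

L = 218 × 8 = 1744 bits.
Transmission delay = L/R = 1744 / 110000000 = 15.8545 μs.
Propagation delay = d/s = 727 m / 200000000 m/s = 3.635 μs.
Total = 19.5 μs.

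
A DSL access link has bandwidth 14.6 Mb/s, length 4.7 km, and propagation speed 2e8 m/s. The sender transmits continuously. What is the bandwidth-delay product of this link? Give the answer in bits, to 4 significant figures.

Propagation delay = 4700 / 200000000 = 2.35e-05 s.
BDP = R × t_prop = 14600000 × 2.35e-05 = 343.1 bits.

343.1 bits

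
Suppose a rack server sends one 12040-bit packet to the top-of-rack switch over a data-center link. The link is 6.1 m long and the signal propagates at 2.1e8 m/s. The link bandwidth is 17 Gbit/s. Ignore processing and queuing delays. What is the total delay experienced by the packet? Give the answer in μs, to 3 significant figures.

Transmission delay = L/R = 12040 / 17000000000 = 0.708235 μs.
Propagation delay = d/s = 6.1 m / 210000000 m/s = 0.0290476 μs.
Total = 0.737 μs.

0.737 μs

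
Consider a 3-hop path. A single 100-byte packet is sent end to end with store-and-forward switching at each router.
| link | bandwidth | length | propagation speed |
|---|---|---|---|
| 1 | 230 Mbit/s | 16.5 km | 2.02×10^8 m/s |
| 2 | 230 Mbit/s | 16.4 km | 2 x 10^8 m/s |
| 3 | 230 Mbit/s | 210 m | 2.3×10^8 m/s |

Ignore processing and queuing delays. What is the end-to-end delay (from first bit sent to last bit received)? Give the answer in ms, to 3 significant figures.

0.175 ms

L = 100 × 8 = 800 bits.
Transmission delay per hop = L/R = 800/230000000 = 0.00347826 ms; 3 hops → 0.0104348 ms.
Propagation delays (d/s per hop): 0.0816832, 0.082, 0.000913043 ms; sum = 0.164596 ms.
End-to-end = 0.175 ms.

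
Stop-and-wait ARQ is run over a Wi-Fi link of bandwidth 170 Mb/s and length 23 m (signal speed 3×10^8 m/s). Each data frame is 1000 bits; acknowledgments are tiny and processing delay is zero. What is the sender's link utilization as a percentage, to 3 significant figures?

97.5 %

t_tx = L/R = 1000/170000000 = 5.88235e-06 s.
t_prop = 23/300000000 = 7.66667e-08 s; RTT = 1.53333e-07 s.
Cycle = t_tx + RTT = 6.03569e-06 s.
Utilization = t_tx / cycle = 5.88235e-06/6.03569e-06 = 97.5 %.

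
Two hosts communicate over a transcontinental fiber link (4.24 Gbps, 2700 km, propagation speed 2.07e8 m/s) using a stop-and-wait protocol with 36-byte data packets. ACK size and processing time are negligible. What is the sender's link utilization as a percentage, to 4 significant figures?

0.0002604 %

t_tx = L/R = 288/4240000000 = 6.79245e-08 s.
t_prop = 2700000/2.07e+08 = 0.0130435 s; RTT = 0.026087 s.
Cycle = t_tx + RTT = 0.026087 s.
Utilization = t_tx / cycle = 6.79245e-08/0.026087 = 0.0002604 %.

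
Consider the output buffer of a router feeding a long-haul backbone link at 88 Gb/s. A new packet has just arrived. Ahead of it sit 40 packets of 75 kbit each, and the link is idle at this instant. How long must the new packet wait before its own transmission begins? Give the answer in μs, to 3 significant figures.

34.1 μs

Each queued packet: L/R = 75000/88000000000 = 0.852273 μs.
40 queued → 34.0909 μs.
Queuing delay = 34.1 μs.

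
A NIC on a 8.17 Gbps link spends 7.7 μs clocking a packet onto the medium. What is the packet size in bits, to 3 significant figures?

L = R × t_tx = 8170000000 b/s × 7.7e-06 s = 62909 bits.

62900 bits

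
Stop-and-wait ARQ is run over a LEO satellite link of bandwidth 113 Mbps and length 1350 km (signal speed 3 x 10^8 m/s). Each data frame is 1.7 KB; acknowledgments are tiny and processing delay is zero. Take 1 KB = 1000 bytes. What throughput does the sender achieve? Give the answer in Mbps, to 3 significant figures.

t_tx = L/R = 13600/113000000 = 0.000120354 s.
t_prop = 1350000/300000000 = 0.0045 s; RTT = 0.009 s.
Cycle = t_tx + RTT = 0.00912035 s.
Throughput = L / cycle = 13600 / 0.00912035 = 1.49 Mbps.

1.49 Mbps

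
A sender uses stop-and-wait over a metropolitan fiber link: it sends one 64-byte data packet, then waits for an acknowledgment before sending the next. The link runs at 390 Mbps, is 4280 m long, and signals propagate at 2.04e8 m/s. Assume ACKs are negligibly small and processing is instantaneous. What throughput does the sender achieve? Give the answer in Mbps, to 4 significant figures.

t_tx = L/R = 512/390000000 = 1.31282e-06 s.
t_prop = 4280/204000000 = 2.09804e-05 s; RTT = 4.19608e-05 s.
Cycle = t_tx + RTT = 4.32736e-05 s.
Throughput = L / cycle = 512 / 4.32736e-05 = 11.83 Mbps.

11.83 Mbps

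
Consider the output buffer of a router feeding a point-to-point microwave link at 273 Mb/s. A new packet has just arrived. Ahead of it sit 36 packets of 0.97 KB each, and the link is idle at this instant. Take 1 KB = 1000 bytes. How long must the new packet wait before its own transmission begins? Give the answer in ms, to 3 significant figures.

1.02 ms

Each queued packet: L/R = 7760/273000000 = 0.0284249 ms.
36 queued → 1.0233 ms.
Queuing delay = 1.02 ms.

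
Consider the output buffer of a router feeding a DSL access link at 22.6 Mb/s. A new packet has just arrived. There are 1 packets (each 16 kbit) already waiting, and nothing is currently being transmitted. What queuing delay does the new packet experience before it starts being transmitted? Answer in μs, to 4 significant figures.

708.0 μs

Each queued packet: L/R = 16000/22600000 = 707.965 μs.
1 queued → 707.965 μs.
Queuing delay = 708.0 μs.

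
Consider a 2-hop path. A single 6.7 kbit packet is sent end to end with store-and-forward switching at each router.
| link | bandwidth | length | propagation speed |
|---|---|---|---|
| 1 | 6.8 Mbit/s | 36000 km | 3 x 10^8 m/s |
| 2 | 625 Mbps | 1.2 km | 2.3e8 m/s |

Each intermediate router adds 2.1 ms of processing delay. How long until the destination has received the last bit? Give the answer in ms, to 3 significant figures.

L = 6700 bits.
Transmission delays (L/R per hop): 0.985294, 0.01072 ms; sum = 0.996014 ms.
Propagation delays (d/s per hop): 120, 0.00521739 ms; sum = 120.005 ms.
Processing at 1 router(s): 1 × 2.1 ms = 2.1 ms.
End-to-end = 123 ms.

123 ms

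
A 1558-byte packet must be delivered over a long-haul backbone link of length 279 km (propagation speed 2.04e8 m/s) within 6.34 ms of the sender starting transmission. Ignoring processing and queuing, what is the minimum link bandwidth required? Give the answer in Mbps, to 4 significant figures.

2.507 Mbps

L = 12464 bits.
Propagation delay = 279000 / 204000000 = 1.36765 ms.
Transmission budget = 6.34 − 1.36765 = 4.97235 ms.
R ≥ L / t_tx = 12464 bits / 0.00497235 s = 2.507 Mbps.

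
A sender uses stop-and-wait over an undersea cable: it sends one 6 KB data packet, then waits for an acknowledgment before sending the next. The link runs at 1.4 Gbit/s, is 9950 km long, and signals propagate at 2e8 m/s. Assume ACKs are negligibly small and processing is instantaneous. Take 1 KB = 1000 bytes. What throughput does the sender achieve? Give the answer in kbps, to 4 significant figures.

482.2 kbps

t_tx = L/R = 48000/1400000000 = 3.42857e-05 s.
t_prop = 9950000/200000000 = 0.04975 s; RTT = 0.0995 s.
Cycle = t_tx + RTT = 0.0995343 s.
Throughput = L / cycle = 48000 / 0.0995343 = 482.2 kbps.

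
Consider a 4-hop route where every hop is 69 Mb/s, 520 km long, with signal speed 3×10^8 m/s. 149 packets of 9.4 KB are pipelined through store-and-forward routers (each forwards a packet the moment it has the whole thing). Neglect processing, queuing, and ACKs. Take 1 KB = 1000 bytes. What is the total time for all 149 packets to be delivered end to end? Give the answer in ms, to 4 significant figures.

172.6 ms

Per-hop transmission t_tx = L/R = 75200/69000000 = 1.08986 ms.
Per-hop propagation t_prop = 520000/300000000 = 1.73333 ms.
Pipeline fill: first packet needs 4·t_tx to clear all hops; remaining 148 packets each add one t_tx.
Total = (4+149-1)·t_tx + 4·t_prop = 152·1.08986 + 4·1.73333 = 172.6 ms.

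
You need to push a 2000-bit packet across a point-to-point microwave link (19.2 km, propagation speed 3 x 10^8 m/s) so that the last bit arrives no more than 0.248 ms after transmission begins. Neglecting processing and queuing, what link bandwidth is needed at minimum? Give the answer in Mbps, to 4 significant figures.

10.87 Mbps

Propagation delay = 19200 / 300000000 = 0.064 ms.
Transmission budget = 0.248 − 0.064 = 0.184 ms.
R ≥ L / t_tx = 2000 bits / 0.000184 s = 10.87 Mbps.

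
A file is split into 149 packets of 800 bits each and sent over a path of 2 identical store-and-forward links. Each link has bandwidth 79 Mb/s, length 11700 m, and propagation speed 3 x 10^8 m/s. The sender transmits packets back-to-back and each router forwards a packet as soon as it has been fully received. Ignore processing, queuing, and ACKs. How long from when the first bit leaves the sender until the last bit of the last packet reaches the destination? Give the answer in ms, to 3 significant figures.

1.60 ms

Per-hop transmission t_tx = L/R = 800/79000000 = 0.0101266 ms.
Per-hop propagation t_prop = 11700/300000000 = 0.039 ms.
Pipeline fill: first packet needs 2·t_tx to clear all hops; remaining 148 packets each add one t_tx.
Total = (2+149-1)·t_tx + 2·t_prop = 150·0.0101266 + 2·0.039 = 1.60 ms.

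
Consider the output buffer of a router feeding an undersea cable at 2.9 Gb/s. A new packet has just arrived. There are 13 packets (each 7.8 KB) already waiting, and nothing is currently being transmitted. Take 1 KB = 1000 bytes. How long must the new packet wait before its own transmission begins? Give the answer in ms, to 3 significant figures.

0.280 ms

Each queued packet: L/R = 62400/2900000000 = 0.0215172 ms.
13 queued → 0.279724 ms.
Queuing delay = 0.280 ms.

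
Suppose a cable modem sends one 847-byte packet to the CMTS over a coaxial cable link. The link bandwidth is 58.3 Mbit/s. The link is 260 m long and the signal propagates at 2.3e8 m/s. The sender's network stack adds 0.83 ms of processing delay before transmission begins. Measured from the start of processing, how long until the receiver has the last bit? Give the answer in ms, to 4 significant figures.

0.9474 ms

L = 847 × 8 = 6776 bits.
Transmission delay = L/R = 6776 / 58300000 = 0.116226 ms.
Propagation delay = d/s = 260 m / 2.3e+08 m/s = 0.00113043 ms.
Plus processing delay 0.83 ms = 0.83 ms.
Total = 0.9474 ms.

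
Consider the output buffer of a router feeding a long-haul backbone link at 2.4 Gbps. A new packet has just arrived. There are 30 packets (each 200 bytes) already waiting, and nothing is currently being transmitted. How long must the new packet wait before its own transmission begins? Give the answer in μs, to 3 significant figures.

Each queued packet: L/R = 1600/2400000000 = 0.666667 μs.
30 queued → 20 μs.
Queuing delay = 20.0 μs.

20.0 μs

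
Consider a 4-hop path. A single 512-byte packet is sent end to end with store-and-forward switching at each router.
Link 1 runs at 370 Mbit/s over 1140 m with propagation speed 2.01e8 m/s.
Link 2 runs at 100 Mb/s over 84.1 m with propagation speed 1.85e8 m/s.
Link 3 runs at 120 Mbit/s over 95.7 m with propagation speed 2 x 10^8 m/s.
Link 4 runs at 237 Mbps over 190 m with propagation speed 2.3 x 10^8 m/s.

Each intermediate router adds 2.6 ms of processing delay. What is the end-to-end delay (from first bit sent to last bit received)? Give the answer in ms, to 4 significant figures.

7.911 ms

L = 512 × 8 = 4096 bits.
Transmission delays (L/R per hop): 0.0110703, 0.04096, 0.0341333, 0.0172827 ms; sum = 0.103446 ms.
Propagation delays (d/s per hop): 0.00567164, 0.000454595, 0.0004785, 0.000826087 ms; sum = 0.00743082 ms.
Processing at 3 router(s): 3 × 2.6 ms = 7.8 ms.
End-to-end = 7.911 ms.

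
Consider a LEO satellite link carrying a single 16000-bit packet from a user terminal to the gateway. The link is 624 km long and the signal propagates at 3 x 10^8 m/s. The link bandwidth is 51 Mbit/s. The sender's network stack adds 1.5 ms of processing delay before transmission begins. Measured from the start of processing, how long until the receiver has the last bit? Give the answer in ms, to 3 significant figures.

Transmission delay = L/R = 16000 / 51000000 = 0.313725 ms.
Propagation delay = d/s = 624000 m / 300000000 m/s = 2.08 ms.
Plus processing delay 1.5 ms = 1.5 ms.
Total = 3.89 ms.

3.89 ms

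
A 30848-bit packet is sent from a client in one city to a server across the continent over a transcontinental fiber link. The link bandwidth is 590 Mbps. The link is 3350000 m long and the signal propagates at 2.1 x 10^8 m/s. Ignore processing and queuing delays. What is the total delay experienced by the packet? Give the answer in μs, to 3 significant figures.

16000 μs

Transmission delay = L/R = 30848 / 590000000 = 52.2847 μs.
Propagation delay = d/s = 3350000 m / 210000000 m/s = 15952.4 μs.
Total = 16000 μs.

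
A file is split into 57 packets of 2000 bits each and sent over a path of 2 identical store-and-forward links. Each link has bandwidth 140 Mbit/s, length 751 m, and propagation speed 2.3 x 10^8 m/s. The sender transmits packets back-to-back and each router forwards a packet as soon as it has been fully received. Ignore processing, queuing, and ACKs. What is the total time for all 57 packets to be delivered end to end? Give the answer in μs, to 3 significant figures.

Per-hop transmission t_tx = L/R = 2000/140000000 = 14.2857 μs.
Per-hop propagation t_prop = 751/2.3e+08 = 3.26522 μs.
Pipeline fill: first packet needs 2·t_tx to clear all hops; remaining 56 packets each add one t_tx.
Total = (2+57-1)·t_tx + 2·t_prop = 58·14.2857 + 2·3.26522 = 835 μs.

835 μs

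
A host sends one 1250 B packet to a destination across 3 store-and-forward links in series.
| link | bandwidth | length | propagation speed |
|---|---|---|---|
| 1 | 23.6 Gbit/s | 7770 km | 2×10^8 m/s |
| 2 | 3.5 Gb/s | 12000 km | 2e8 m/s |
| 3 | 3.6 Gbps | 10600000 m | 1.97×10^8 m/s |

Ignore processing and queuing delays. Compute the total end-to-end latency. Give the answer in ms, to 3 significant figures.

153 ms

L = 1250 × 8 = 10000 bits.
Transmission delays (L/R per hop): 0.000423729, 0.00285714, 0.00277778 ms; sum = 0.00605865 ms.
Propagation delays (d/s per hop): 38.85, 60, 53.8071 ms; sum = 152.657 ms.
End-to-end = 153 ms.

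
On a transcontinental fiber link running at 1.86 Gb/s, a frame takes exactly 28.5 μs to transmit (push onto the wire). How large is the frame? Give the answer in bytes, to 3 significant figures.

L = R × t_tx = 1860000000 b/s × 2.85e-05 s = 53010 bits.
In bytes: 53010 / 8 = 6630 bytes.

6630 bytes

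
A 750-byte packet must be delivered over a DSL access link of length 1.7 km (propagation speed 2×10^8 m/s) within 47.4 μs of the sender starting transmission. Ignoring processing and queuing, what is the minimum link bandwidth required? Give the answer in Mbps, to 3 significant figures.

L = 6000 bits.
Propagation delay = 1700 / 200000000 = 8.5 μs.
Transmission budget = 47.4 − 8.5 = 38.9 μs.
R ≥ L / t_tx = 6000 bits / 3.89e-05 s = 154 Mbps.

154 Mbps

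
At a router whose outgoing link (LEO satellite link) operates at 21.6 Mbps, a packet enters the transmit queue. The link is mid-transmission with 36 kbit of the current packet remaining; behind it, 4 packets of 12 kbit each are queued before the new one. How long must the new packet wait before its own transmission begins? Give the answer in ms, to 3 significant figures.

3.89 ms

Each queued packet: L/R = 12000/21600000 = 0.555556 ms.
4 queued → 2.22222 ms.
Plus remaining 36000 bits of current packet: 1.66667 ms.
Queuing delay = 3.89 ms.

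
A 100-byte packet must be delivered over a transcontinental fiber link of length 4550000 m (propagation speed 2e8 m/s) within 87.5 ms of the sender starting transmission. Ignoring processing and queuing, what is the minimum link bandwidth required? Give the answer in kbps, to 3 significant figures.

L = 800 bits.
Propagation delay = 4550000 / 200000000 = 22.75 ms.
Transmission budget = 87.5 − 22.75 = 64.75 ms.
R ≥ L / t_tx = 800 bits / 0.06475 s = 12.4 kbps.

12.4 kbps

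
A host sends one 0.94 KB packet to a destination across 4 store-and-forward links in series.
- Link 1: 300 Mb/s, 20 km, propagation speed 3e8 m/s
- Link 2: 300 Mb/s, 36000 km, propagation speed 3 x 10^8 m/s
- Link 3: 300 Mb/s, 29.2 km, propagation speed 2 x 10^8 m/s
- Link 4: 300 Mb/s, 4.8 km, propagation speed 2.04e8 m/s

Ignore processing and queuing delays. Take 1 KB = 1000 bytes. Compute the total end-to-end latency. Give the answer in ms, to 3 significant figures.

120 ms

L = 7520 bits.
Transmission delay per hop = L/R = 7520/300000000 = 0.0250667 ms; 4 hops → 0.100267 ms.
Propagation delays (d/s per hop): 0.0666667, 120, 0.146, 0.0235294 ms; sum = 120.236 ms.
End-to-end = 120 ms.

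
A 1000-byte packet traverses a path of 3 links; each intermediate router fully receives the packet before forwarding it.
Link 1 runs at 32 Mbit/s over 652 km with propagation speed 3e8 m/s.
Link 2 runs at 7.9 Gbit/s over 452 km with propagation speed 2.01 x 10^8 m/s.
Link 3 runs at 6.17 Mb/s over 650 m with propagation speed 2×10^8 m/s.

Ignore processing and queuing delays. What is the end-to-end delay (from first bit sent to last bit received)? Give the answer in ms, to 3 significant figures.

5.97 ms

L = 1000 × 8 = 8000 bits.
Transmission delays (L/R per hop): 0.25, 0.00101266, 1.2966 ms; sum = 1.54761 ms.
Propagation delays (d/s per hop): 2.17333, 2.24876, 0.00325 ms; sum = 4.42534 ms.
End-to-end = 5.97 ms.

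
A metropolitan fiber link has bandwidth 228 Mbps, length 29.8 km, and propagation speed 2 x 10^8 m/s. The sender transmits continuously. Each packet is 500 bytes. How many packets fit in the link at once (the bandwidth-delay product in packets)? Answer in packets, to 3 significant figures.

Propagation delay = 29800 / 200000000 = 0.000149 s.
BDP = R × t_prop = 228000000 × 0.000149 = 33972 bits.
In packets of 4000 bits: 8.49 packets.

8.49 packets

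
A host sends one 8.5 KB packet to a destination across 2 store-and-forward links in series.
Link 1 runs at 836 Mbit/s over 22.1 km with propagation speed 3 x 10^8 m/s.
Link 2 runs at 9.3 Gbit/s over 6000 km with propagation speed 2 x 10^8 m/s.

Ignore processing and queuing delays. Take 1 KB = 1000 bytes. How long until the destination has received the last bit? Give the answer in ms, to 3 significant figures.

30.2 ms

L = 68000 bits.
Transmission delays (L/R per hop): 0.0813397, 0.00731183 ms; sum = 0.0886515 ms.
Propagation delays (d/s per hop): 0.0736667, 30 ms; sum = 30.0737 ms.
End-to-end = 30.2 ms.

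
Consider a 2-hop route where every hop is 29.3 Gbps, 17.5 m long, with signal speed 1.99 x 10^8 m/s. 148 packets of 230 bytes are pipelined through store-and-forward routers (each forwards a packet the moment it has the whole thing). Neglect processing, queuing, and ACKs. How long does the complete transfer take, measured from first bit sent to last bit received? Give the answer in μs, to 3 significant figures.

Per-hop transmission t_tx = L/R = 1840/29300000000 = 0.0627986 μs.
Per-hop propagation t_prop = 17.5/199000000 = 0.0879397 μs.
Pipeline fill: first packet needs 2·t_tx to clear all hops; remaining 147 packets each add one t_tx.
Total = (2+148-1)·t_tx + 2·t_prop = 149·0.0627986 + 2·0.0879397 = 9.53 μs.

9.53 μs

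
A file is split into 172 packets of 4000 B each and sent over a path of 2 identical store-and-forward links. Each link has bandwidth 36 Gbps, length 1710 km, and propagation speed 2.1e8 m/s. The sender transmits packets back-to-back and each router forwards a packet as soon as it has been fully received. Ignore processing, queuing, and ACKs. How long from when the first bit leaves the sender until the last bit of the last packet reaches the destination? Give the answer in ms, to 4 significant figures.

Per-hop transmission t_tx = L/R = 32000/36000000000 = 0.000888889 ms.
Per-hop propagation t_prop = 1710000/210000000 = 8.14286 ms.
Pipeline fill: first packet needs 2·t_tx to clear all hops; remaining 171 packets each add one t_tx.
Total = (2+172-1)·t_tx + 2·t_prop = 173·0.000888889 + 2·8.14286 = 16.44 ms.

16.44 ms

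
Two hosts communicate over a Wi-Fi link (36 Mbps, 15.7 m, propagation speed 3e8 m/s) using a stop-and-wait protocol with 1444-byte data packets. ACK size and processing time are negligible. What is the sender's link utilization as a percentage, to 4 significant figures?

99.97 %

t_tx = L/R = 11552/36000000 = 0.000320889 s.
t_prop = 15.7/300000000 = 5.23333e-08 s; RTT = 1.04667e-07 s.
Cycle = t_tx + RTT = 0.000320994 s.
Utilization = t_tx / cycle = 0.000320889/0.000320994 = 99.97 %.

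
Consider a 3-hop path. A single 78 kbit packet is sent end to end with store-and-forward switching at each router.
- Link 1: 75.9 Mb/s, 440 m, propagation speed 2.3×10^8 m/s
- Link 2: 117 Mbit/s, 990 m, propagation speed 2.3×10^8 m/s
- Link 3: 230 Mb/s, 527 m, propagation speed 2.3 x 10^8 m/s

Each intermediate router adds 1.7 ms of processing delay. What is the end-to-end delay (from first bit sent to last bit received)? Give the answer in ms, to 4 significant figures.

5.442 ms

L = 78000 bits.
Transmission delays (L/R per hop): 1.02767, 0.666667, 0.33913 ms; sum = 2.03347 ms.
Propagation delays (d/s per hop): 0.00191304, 0.00430435, 0.0022913 ms; sum = 0.0085087 ms.
Processing at 2 router(s): 2 × 1.7 ms = 3.4 ms.
End-to-end = 5.442 ms.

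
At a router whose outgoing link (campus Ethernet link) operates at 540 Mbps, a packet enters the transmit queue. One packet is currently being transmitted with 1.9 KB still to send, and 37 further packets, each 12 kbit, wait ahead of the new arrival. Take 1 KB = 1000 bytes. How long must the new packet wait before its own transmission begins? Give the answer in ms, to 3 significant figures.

0.850 ms

Each queued packet: L/R = 12000/540000000 = 0.0222222 ms.
37 queued → 0.822222 ms.
Plus remaining 15200 bits of current packet: 0.0281481 ms.
Queuing delay = 0.850 ms.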